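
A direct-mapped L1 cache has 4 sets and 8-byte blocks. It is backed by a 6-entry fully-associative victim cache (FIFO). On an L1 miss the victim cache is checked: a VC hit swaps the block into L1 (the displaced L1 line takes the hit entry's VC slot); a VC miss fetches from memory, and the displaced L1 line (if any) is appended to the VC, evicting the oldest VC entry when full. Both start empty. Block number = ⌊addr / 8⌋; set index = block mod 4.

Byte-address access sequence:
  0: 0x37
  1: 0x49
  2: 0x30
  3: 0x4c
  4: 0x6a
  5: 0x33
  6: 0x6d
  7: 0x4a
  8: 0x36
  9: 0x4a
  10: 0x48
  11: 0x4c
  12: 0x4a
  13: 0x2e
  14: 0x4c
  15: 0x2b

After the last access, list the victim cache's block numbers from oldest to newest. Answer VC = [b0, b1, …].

  [0] addr=0x37 blk=6 s=2: MISS | VC []
  [1] addr=0x49 blk=9 s=1: MISS | VC []
  [2] addr=0x30 blk=6 s=2: L1-HIT | VC []
  [3] addr=0x4c blk=9 s=1: L1-HIT | VC []
  [4] addr=0x6a blk=13 s=1: MISS | VC [9]
  [5] addr=0x33 blk=6 s=2: L1-HIT | VC [9]
  [6] addr=0x6d blk=13 s=1: L1-HIT | VC [9]
  [7] addr=0x4a blk=9 s=1: VC-HIT | VC [13]
  [8] addr=0x36 blk=6 s=2: L1-HIT | VC [13]
  [9] addr=0x4a blk=9 s=1: L1-HIT | VC [13]
  [10] addr=0x48 blk=9 s=1: L1-HIT | VC [13]
  [11] addr=0x4c blk=9 s=1: L1-HIT | VC [13]
  [12] addr=0x4a blk=9 s=1: L1-HIT | VC [13]
  [13] addr=0x2e blk=5 s=1: MISS | VC [13, 9]
  [14] addr=0x4c blk=9 s=1: VC-HIT | VC [13, 5]
  [15] addr=0x2b blk=5 s=1: VC-HIT | VC [13, 9]

VC = [13, 9]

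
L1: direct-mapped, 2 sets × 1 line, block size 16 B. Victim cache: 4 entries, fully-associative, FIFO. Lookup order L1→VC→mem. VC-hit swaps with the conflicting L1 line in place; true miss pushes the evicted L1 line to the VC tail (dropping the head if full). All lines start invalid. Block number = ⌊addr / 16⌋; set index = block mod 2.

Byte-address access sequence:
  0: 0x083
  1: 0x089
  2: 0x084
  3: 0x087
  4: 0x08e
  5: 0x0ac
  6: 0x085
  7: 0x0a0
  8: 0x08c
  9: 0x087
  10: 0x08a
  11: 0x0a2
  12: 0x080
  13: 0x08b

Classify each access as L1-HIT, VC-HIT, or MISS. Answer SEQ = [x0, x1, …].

0: 0x83 (blk 8, set 0) → MISS  vc=[]
1: 0x89 (blk 8, set 0) → L1-HIT  vc=[]
2: 0x84 (blk 8, set 0) → L1-HIT  vc=[]
3: 0x87 (blk 8, set 0) → L1-HIT  vc=[]
4: 0x8e (blk 8, set 0) → L1-HIT  vc=[]
5: 0xac (blk 10, set 0) → MISS  vc=[8]
6: 0x85 (blk 8, set 0) → VC-HIT  vc=[10]
7: 0xa0 (blk 10, set 0) → VC-HIT  vc=[8]
8: 0x8c (blk 8, set 0) → VC-HIT  vc=[10]
9: 0x87 (blk 8, set 0) → L1-HIT  vc=[10]
10: 0x8a (blk 8, set 0) → L1-HIT  vc=[10]
11: 0xa2 (blk 10, set 0) → VC-HIT  vc=[8]
12: 0x80 (blk 8, set 0) → VC-HIT  vc=[10]
13: 0x8b (blk 8, set 0) → L1-HIT  vc=[10]

SEQ = [MISS, L1-HIT, L1-HIT, L1-HIT, L1-HIT, MISS, VC-HIT, VC-HIT, VC-HIT, L1-HIT, L1-HIT, VC-HIT, VC-HIT, L1-HIT]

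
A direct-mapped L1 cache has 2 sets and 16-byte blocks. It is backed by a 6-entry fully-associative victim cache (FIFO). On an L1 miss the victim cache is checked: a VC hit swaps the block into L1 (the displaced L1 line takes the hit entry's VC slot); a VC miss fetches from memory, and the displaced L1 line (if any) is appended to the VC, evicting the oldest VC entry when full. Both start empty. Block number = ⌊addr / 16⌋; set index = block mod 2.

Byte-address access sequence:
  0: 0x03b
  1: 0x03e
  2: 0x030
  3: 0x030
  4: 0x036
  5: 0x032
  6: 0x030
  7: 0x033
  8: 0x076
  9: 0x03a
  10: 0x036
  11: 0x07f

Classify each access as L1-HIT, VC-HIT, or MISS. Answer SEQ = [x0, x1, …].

0: 0x3b (blk 3, set 1) → MISS  vc=[]
1: 0x3e (blk 3, set 1) → L1-HIT  vc=[]
2: 0x30 (blk 3, set 1) → L1-HIT  vc=[]
3: 0x30 (blk 3, set 1) → L1-HIT  vc=[]
4: 0x36 (blk 3, set 1) → L1-HIT  vc=[]
5: 0x32 (blk 3, set 1) → L1-HIT  vc=[]
6: 0x30 (blk 3, set 1) → L1-HIT  vc=[]
7: 0x33 (blk 3, set 1) → L1-HIT  vc=[]
8: 0x76 (blk 7, set 1) → MISS  vc=[3]
9: 0x3a (blk 3, set 1) → VC-HIT  vc=[7]
10: 0x36 (blk 3, set 1) → L1-HIT  vc=[7]
11: 0x7f (blk 7, set 1) → VC-HIT  vc=[3]

SEQ = [MISS, L1-HIT, L1-HIT, L1-HIT, L1-HIT, L1-HIT, L1-HIT, L1-HIT, MISS, VC-HIT, L1-HIT, VC-HIT]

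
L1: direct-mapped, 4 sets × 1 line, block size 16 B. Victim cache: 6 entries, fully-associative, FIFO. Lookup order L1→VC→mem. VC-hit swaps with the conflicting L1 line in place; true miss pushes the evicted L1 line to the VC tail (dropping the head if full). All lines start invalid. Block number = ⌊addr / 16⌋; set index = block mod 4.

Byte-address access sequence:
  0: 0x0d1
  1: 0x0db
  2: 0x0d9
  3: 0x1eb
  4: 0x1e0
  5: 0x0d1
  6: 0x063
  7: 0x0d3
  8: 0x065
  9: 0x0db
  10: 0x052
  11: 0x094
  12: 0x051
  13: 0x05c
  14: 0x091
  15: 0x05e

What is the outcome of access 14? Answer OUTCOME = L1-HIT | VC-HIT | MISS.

#0 0xd1→b13/s1 MISS; vc=[]
#1 0xdb→b13/s1 L1-HIT; vc=[]
#2 0xd9→b13/s1 L1-HIT; vc=[]
#3 0x1eb→b30/s2 MISS; vc=[]
#4 0x1e0→b30/s2 L1-HIT; vc=[]
#5 0xd1→b13/s1 L1-HIT; vc=[]
#6 0x63→b6/s2 MISS; vc=[30]
#7 0xd3→b13/s1 L1-HIT; vc=[30]
#8 0x65→b6/s2 L1-HIT; vc=[30]
#9 0xdb→b13/s1 L1-HIT; vc=[30]
#10 0x52→b5/s1 MISS; vc=[30,13]
#11 0x94→b9/s1 MISS; vc=[30,13,5]
#12 0x51→b5/s1 VC-HIT; vc=[30,13,9]
#13 0x5c→b5/s1 L1-HIT; vc=[30,13,9]
#14 0x91→b9/s1 VC-HIT; vc=[30,13,5]
#15 0x5e→b5/s1 VC-HIT; vc=[30,13,9]

OUTCOME = VC-HIT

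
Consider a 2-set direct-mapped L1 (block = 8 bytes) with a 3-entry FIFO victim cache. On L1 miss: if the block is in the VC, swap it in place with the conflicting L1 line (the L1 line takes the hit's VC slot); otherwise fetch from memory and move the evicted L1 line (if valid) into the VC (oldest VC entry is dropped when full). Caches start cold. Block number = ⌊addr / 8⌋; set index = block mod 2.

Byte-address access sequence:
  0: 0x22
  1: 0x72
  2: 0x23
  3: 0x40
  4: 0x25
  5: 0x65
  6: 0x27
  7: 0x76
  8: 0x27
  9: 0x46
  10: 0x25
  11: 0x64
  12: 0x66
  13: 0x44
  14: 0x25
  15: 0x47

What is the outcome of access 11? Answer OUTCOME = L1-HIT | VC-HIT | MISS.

OUTCOME = VC-HIT

  [0] addr=0x22 blk=4 s=0: MISS | VC []
  [1] addr=0x72 blk=14 s=0: MISS | VC [4]
  [2] addr=0x23 blk=4 s=0: VC-HIT | VC [14]
  [3] addr=0x40 blk=8 s=0: MISS | VC [14, 4]
  [4] addr=0x25 blk=4 s=0: VC-HIT | VC [14, 8]
  [5] addr=0x65 blk=12 s=0: MISS | VC [14, 8, 4]
  [6] addr=0x27 blk=4 s=0: VC-HIT | VC [14, 8, 12]
  [7] addr=0x76 blk=14 s=0: VC-HIT | VC [4, 8, 12]
  [8] addr=0x27 blk=4 s=0: VC-HIT | VC [14, 8, 12]
  [9] addr=0x46 blk=8 s=0: VC-HIT | VC [14, 4, 12]
  [10] addr=0x25 blk=4 s=0: VC-HIT | VC [14, 8, 12]
  [11] addr=0x64 blk=12 s=0: VC-HIT | VC [14, 8, 4]
  [12] addr=0x66 blk=12 s=0: L1-HIT | VC [14, 8, 4]
  [13] addr=0x44 blk=8 s=0: VC-HIT | VC [14, 12, 4]
  [14] addr=0x25 blk=4 s=0: VC-HIT | VC [14, 12, 8]
  [15] addr=0x47 blk=8 s=0: VC-HIT | VC [14, 12, 4]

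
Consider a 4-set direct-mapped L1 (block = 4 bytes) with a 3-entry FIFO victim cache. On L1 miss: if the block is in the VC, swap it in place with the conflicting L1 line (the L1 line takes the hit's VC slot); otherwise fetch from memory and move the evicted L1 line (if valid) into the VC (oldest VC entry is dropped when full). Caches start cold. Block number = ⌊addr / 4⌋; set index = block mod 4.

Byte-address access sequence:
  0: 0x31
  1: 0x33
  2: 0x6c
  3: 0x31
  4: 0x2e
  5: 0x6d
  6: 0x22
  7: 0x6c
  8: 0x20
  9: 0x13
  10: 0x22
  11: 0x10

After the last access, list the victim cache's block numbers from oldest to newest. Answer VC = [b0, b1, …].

VC = [11, 12, 8]

#0 0x31→b12/s0 MISS; vc=[]
#1 0x33→b12/s0 L1-HIT; vc=[]
#2 0x6c→b27/s3 MISS; vc=[]
#3 0x31→b12/s0 L1-HIT; vc=[]
#4 0x2e→b11/s3 MISS; vc=[27]
#5 0x6d→b27/s3 VC-HIT; vc=[11]
#6 0x22→b8/s0 MISS; vc=[11,12]
#7 0x6c→b27/s3 L1-HIT; vc=[11,12]
#8 0x20→b8/s0 L1-HIT; vc=[11,12]
#9 0x13→b4/s0 MISS; vc=[11,12,8]
#10 0x22→b8/s0 VC-HIT; vc=[11,12,4]
#11 0x10→b4/s0 VC-HIT; vc=[11,12,8]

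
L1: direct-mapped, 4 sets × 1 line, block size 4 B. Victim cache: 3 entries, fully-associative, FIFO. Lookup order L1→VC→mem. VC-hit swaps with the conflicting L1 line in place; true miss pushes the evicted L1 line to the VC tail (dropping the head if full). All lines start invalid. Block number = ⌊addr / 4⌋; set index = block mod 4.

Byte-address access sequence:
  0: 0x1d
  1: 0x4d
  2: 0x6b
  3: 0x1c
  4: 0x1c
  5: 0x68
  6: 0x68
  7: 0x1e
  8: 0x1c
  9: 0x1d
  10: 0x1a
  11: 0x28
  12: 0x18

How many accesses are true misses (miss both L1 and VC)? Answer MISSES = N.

MISSES = 5

  [0] addr=0x1d blk=7 s=3: MISS | VC []
  [1] addr=0x4d blk=19 s=3: MISS | VC [7]
  [2] addr=0x6b blk=26 s=2: MISS | VC [7]
  [3] addr=0x1c blk=7 s=3: VC-HIT | VC [19]
  [4] addr=0x1c blk=7 s=3: L1-HIT | VC [19]
  [5] addr=0x68 blk=26 s=2: L1-HIT | VC [19]
  [6] addr=0x68 blk=26 s=2: L1-HIT | VC [19]
  [7] addr=0x1e blk=7 s=3: L1-HIT | VC [19]
  [8] addr=0x1c blk=7 s=3: L1-HIT | VC [19]
  [9] addr=0x1d blk=7 s=3: L1-HIT | VC [19]
  [10] addr=0x1a blk=6 s=2: MISS | VC [19, 26]
  [11] addr=0x28 blk=10 s=2: MISS | VC [19, 26, 6]
  [12] addr=0x18 blk=6 s=2: VC-HIT | VC [19, 26, 10]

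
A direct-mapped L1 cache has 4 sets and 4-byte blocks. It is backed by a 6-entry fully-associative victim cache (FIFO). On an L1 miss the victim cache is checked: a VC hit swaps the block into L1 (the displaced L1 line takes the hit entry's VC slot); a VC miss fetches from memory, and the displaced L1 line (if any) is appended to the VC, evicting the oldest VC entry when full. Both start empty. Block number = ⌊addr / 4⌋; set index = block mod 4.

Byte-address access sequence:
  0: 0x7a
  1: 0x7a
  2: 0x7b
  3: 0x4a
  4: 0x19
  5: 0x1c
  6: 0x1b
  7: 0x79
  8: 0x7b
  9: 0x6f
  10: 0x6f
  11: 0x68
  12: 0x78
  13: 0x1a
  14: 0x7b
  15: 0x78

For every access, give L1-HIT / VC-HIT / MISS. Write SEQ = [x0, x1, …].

  [0] addr=0x7a blk=30 s=2: MISS | VC []
  [1] addr=0x7a blk=30 s=2: L1-HIT | VC []
  [2] addr=0x7b blk=30 s=2: L1-HIT | VC []
  [3] addr=0x4a blk=18 s=2: MISS | VC [30]
  [4] addr=0x19 blk=6 s=2: MISS | VC [30, 18]
  [5] addr=0x1c blk=7 s=3: MISS | VC [30, 18]
  [6] addr=0x1b blk=6 s=2: L1-HIT | VC [30, 18]
  [7] addr=0x79 blk=30 s=2: VC-HIT | VC [6, 18]
  [8] addr=0x7b blk=30 s=2: L1-HIT | VC [6, 18]
  [9] addr=0x6f blk=27 s=3: MISS | VC [6, 18, 7]
  [10] addr=0x6f blk=27 s=3: L1-HIT | VC [6, 18, 7]
  [11] addr=0x68 blk=26 s=2: MISS | VC [6, 18, 7, 30]
  [12] addr=0x78 blk=30 s=2: VC-HIT | VC [6, 18, 7, 26]
  [13] addr=0x1a blk=6 s=2: VC-HIT | VC [30, 18, 7, 26]
  [14] addr=0x7b blk=30 s=2: VC-HIT | VC [6, 18, 7, 26]
  [15] addr=0x78 blk=30 s=2: L1-HIT | VC [6, 18, 7, 26]

SEQ = [MISS, L1-HIT, L1-HIT, MISS, MISS, MISS, L1-HIT, VC-HIT, L1-HIT, MISS, L1-HIT, MISS, VC-HIT, VC-HIT, VC-HIT, L1-HIT]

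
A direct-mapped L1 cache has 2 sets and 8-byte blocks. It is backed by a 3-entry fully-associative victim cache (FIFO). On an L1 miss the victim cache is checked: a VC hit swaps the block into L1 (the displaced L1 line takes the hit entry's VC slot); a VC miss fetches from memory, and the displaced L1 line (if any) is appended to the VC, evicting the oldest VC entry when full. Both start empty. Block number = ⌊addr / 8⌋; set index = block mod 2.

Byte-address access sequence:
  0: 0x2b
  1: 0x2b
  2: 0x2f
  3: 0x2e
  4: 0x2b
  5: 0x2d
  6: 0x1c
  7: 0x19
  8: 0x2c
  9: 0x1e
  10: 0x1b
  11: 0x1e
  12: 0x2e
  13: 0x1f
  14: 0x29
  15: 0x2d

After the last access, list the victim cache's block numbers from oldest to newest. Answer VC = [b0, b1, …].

  [0] addr=0x2b blk=5 s=1: MISS | VC []
  [1] addr=0x2b blk=5 s=1: L1-HIT | VC []
  [2] addr=0x2f blk=5 s=1: L1-HIT | VC []
  [3] addr=0x2e blk=5 s=1: L1-HIT | VC []
  [4] addr=0x2b blk=5 s=1: L1-HIT | VC []
  [5] addr=0x2d blk=5 s=1: L1-HIT | VC []
  [6] addr=0x1c blk=3 s=1: MISS | VC [5]
  [7] addr=0x19 blk=3 s=1: L1-HIT | VC [5]
  [8] addr=0x2c blk=5 s=1: VC-HIT | VC [3]
  [9] addr=0x1e blk=3 s=1: VC-HIT | VC [5]
  [10] addr=0x1b blk=3 s=1: L1-HIT | VC [5]
  [11] addr=0x1e blk=3 s=1: L1-HIT | VC [5]
  [12] addr=0x2e blk=5 s=1: VC-HIT | VC [3]
  [13] addr=0x1f blk=3 s=1: VC-HIT | VC [5]
  [14] addr=0x29 blk=5 s=1: VC-HIT | VC [3]
  [15] addr=0x2d blk=5 s=1: L1-HIT | VC [3]

VC = [3]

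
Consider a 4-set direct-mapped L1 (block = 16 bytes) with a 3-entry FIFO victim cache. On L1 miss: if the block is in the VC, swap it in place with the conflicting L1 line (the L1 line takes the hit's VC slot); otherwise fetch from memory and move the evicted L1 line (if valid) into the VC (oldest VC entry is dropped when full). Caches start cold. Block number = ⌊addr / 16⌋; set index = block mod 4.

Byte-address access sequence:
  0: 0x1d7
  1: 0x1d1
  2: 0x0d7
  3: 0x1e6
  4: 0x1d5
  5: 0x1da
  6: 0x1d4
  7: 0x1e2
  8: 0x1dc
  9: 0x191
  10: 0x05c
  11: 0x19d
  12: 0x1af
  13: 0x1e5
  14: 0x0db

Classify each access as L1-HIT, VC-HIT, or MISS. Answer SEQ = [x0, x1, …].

#0 0x1d7→b29/s1 MISS; vc=[]
#1 0x1d1→b29/s1 L1-HIT; vc=[]
#2 0xd7→b13/s1 MISS; vc=[29]
#3 0x1e6→b30/s2 MISS; vc=[29]
#4 0x1d5→b29/s1 VC-HIT; vc=[13]
#5 0x1da→b29/s1 L1-HIT; vc=[13]
#6 0x1d4→b29/s1 L1-HIT; vc=[13]
#7 0x1e2→b30/s2 L1-HIT; vc=[13]
#8 0x1dc→b29/s1 L1-HIT; vc=[13]
#9 0x191→b25/s1 MISS; vc=[13,29]
#10 0x5c→b5/s1 MISS; vc=[13,29,25]
#11 0x19d→b25/s1 VC-HIT; vc=[13,29,5]
#12 0x1af→b26/s2 MISS; vc=[29,5,30]
#13 0x1e5→b30/s2 VC-HIT; vc=[29,5,26]
#14 0xdb→b13/s1 MISS; vc=[5,26,25]

SEQ = [MISS, L1-HIT, MISS, MISS, VC-HIT, L1-HIT, L1-HIT, L1-HIT, L1-HIT, MISS, MISS, VC-HIT, MISS, VC-HIT, MISS]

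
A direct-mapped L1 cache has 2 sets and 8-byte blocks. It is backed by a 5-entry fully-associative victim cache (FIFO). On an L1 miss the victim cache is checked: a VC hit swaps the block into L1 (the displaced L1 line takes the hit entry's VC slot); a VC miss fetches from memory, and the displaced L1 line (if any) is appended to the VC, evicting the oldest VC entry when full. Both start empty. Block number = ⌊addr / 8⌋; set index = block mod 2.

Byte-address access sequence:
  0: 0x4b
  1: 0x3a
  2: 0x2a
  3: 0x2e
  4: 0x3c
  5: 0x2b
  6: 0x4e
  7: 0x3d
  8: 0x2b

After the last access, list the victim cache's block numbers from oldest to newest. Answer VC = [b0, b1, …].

VC = [7, 9]

0: 0x4b (blk 9, set 1) → MISS  vc=[]
1: 0x3a (blk 7, set 1) → MISS  vc=[9]
2: 0x2a (blk 5, set 1) → MISS  vc=[9, 7]
3: 0x2e (blk 5, set 1) → L1-HIT  vc=[9, 7]
4: 0x3c (blk 7, set 1) → VC-HIT  vc=[9, 5]
5: 0x2b (blk 5, set 1) → VC-HIT  vc=[9, 7]
6: 0x4e (blk 9, set 1) → VC-HIT  vc=[5, 7]
7: 0x3d (blk 7, set 1) → VC-HIT  vc=[5, 9]
8: 0x2b (blk 5, set 1) → VC-HIT  vc=[7, 9]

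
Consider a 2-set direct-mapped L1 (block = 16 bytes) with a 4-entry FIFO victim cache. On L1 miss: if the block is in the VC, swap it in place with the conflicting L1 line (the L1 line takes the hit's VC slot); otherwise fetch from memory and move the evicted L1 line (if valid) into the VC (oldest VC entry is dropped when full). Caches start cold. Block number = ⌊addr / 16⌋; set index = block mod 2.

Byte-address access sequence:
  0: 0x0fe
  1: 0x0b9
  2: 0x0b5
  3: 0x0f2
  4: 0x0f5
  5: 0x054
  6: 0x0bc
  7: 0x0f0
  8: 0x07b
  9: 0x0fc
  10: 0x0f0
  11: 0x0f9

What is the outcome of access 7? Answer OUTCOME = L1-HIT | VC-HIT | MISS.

0: 0xfe (blk 15, set 1) → MISS  vc=[]
1: 0xb9 (blk 11, set 1) → MISS  vc=[15]
2: 0xb5 (blk 11, set 1) → L1-HIT  vc=[15]
3: 0xf2 (blk 15, set 1) → VC-HIT  vc=[11]
4: 0xf5 (blk 15, set 1) → L1-HIT  vc=[11]
5: 0x54 (blk 5, set 1) → MISS  vc=[11, 15]
6: 0xbc (blk 11, set 1) → VC-HIT  vc=[5, 15]
7: 0xf0 (blk 15, set 1) → VC-HIT  vc=[5, 11]
8: 0x7b (blk 7, set 1) → MISS  vc=[5, 11, 15]
9: 0xfc (blk 15, set 1) → VC-HIT  vc=[5, 11, 7]
10: 0xf0 (blk 15, set 1) → L1-HIT  vc=[5, 11, 7]
11: 0xf9 (blk 15, set 1) → L1-HIT  vc=[5, 11, 7]

OUTCOME = VC-HIT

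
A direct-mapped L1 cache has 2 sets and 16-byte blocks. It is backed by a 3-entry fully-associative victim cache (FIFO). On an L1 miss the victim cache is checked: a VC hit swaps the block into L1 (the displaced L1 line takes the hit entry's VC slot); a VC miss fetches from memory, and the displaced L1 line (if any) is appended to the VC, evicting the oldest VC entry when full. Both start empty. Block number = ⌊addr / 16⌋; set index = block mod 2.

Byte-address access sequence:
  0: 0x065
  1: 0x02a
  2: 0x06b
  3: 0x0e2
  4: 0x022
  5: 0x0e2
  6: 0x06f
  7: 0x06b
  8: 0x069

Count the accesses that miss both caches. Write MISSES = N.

MISSES = 3

  [0] addr=0x65 blk=6 s=0: MISS | VC []
  [1] addr=0x2a blk=2 s=0: MISS | VC [6]
  [2] addr=0x6b blk=6 s=0: VC-HIT | VC [2]
  [3] addr=0xe2 blk=14 s=0: MISS | VC [2, 6]
  [4] addr=0x22 blk=2 s=0: VC-HIT | VC [14, 6]
  [5] addr=0xe2 blk=14 s=0: VC-HIT | VC [2, 6]
  [6] addr=0x6f blk=6 s=0: VC-HIT | VC [2, 14]
  [7] addr=0x6b blk=6 s=0: L1-HIT | VC [2, 14]
  [8] addr=0x69 blk=6 s=0: L1-HIT | VC [2, 14]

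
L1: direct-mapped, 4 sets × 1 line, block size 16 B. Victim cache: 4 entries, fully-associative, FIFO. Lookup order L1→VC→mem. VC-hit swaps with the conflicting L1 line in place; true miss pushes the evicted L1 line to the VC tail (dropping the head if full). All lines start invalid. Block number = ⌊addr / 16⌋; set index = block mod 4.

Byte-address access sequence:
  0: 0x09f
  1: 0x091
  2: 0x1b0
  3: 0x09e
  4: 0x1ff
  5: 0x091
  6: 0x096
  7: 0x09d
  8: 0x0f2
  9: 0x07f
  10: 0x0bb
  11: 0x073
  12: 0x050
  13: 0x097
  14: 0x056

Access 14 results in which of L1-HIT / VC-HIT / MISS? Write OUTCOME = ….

OUTCOME = VC-HIT

#0 0x9f→b9/s1 MISS; vc=[]
#1 0x91→b9/s1 L1-HIT; vc=[]
#2 0x1b0→b27/s3 MISS; vc=[]
#3 0x9e→b9/s1 L1-HIT; vc=[]
#4 0x1ff→b31/s3 MISS; vc=[27]
#5 0x91→b9/s1 L1-HIT; vc=[27]
#6 0x96→b9/s1 L1-HIT; vc=[27]
#7 0x9d→b9/s1 L1-HIT; vc=[27]
#8 0xf2→b15/s3 MISS; vc=[27,31]
#9 0x7f→b7/s3 MISS; vc=[27,31,15]
#10 0xbb→b11/s3 MISS; vc=[27,31,15,7]
#11 0x73→b7/s3 VC-HIT; vc=[27,31,15,11]
#12 0x50→b5/s1 MISS; vc=[31,15,11,9]
#13 0x97→b9/s1 VC-HIT; vc=[31,15,11,5]
#14 0x56→b5/s1 VC-HIT; vc=[31,15,11,9]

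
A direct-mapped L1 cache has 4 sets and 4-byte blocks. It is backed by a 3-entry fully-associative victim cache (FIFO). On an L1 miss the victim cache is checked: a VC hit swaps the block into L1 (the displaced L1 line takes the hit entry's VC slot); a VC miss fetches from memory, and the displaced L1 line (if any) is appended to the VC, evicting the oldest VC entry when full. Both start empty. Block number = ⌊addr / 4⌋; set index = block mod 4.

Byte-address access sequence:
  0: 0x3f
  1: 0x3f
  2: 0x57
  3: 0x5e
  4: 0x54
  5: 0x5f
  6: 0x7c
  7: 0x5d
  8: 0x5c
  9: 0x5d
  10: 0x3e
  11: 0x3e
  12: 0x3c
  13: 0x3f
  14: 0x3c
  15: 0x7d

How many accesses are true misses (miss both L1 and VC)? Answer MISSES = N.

#0 0x3f→b15/s3 MISS; vc=[]
#1 0x3f→b15/s3 L1-HIT; vc=[]
#2 0x57→b21/s1 MISS; vc=[]
#3 0x5e→b23/s3 MISS; vc=[15]
#4 0x54→b21/s1 L1-HIT; vc=[15]
#5 0x5f→b23/s3 L1-HIT; vc=[15]
#6 0x7c→b31/s3 MISS; vc=[15,23]
#7 0x5d→b23/s3 VC-HIT; vc=[15,31]
#8 0x5c→b23/s3 L1-HIT; vc=[15,31]
#9 0x5d→b23/s3 L1-HIT; vc=[15,31]
#10 0x3e→b15/s3 VC-HIT; vc=[23,31]
#11 0x3e→b15/s3 L1-HIT; vc=[23,31]
#12 0x3c→b15/s3 L1-HIT; vc=[23,31]
#13 0x3f→b15/s3 L1-HIT; vc=[23,31]
#14 0x3c→b15/s3 L1-HIT; vc=[23,31]
#15 0x7d→b31/s3 VC-HIT; vc=[23,15]

MISSES = 4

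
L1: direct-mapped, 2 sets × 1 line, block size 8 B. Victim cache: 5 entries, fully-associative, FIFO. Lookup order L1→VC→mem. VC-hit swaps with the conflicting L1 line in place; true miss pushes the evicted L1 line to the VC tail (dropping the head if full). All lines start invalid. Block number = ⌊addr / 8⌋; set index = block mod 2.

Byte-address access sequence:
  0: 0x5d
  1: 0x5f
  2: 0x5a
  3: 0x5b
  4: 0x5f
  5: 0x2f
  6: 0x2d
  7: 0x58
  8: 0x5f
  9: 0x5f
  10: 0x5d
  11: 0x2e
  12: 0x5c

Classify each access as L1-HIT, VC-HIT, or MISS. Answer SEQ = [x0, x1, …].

#0 0x5d→b11/s1 MISS; vc=[]
#1 0x5f→b11/s1 L1-HIT; vc=[]
#2 0x5a→b11/s1 L1-HIT; vc=[]
#3 0x5b→b11/s1 L1-HIT; vc=[]
#4 0x5f→b11/s1 L1-HIT; vc=[]
#5 0x2f→b5/s1 MISS; vc=[11]
#6 0x2d→b5/s1 L1-HIT; vc=[11]
#7 0x58→b11/s1 VC-HIT; vc=[5]
#8 0x5f→b11/s1 L1-HIT; vc=[5]
#9 0x5f→b11/s1 L1-HIT; vc=[5]
#10 0x5d→b11/s1 L1-HIT; vc=[5]
#11 0x2e→b5/s1 VC-HIT; vc=[11]
#12 0x5c→b11/s1 VC-HIT; vc=[5]

SEQ = [MISS, L1-HIT, L1-HIT, L1-HIT, L1-HIT, MISS, L1-HIT, VC-HIT, L1-HIT, L1-HIT, L1-HIT, VC-HIT, VC-HIT]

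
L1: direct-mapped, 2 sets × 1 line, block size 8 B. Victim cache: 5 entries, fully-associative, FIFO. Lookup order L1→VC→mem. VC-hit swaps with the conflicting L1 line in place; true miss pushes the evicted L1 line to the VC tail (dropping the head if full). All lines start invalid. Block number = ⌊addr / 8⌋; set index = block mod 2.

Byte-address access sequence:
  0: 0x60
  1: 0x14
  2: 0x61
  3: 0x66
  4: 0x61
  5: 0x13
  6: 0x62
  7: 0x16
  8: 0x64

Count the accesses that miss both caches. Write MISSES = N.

#0 0x60→b12/s0 MISS; vc=[]
#1 0x14→b2/s0 MISS; vc=[12]
#2 0x61→b12/s0 VC-HIT; vc=[2]
#3 0x66→b12/s0 L1-HIT; vc=[2]
#4 0x61→b12/s0 L1-HIT; vc=[2]
#5 0x13→b2/s0 VC-HIT; vc=[12]
#6 0x62→b12/s0 VC-HIT; vc=[2]
#7 0x16→b2/s0 VC-HIT; vc=[12]
#8 0x64→b12/s0 VC-HIT; vc=[2]

MISSES = 2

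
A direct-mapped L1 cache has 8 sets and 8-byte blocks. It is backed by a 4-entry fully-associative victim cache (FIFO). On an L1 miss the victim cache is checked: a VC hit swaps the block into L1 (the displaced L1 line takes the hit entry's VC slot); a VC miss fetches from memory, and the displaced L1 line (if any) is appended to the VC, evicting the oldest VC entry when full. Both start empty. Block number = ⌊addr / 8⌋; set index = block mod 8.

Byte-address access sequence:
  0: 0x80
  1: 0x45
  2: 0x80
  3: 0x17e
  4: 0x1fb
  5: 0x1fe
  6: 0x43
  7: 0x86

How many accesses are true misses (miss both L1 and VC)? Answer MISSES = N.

MISSES = 4

  [0] addr=0x80 blk=16 s=0: MISS | VC []
  [1] addr=0x45 blk=8 s=0: MISS | VC [16]
  [2] addr=0x80 blk=16 s=0: VC-HIT | VC [8]
  [3] addr=0x17e blk=47 s=7: MISS | VC [8]
  [4] addr=0x1fb blk=63 s=7: MISS | VC [8, 47]
  [5] addr=0x1fe blk=63 s=7: L1-HIT | VC [8, 47]
  [6] addr=0x43 blk=8 s=0: VC-HIT | VC [16, 47]
  [7] addr=0x86 blk=16 s=0: VC-HIT | VC [8, 47]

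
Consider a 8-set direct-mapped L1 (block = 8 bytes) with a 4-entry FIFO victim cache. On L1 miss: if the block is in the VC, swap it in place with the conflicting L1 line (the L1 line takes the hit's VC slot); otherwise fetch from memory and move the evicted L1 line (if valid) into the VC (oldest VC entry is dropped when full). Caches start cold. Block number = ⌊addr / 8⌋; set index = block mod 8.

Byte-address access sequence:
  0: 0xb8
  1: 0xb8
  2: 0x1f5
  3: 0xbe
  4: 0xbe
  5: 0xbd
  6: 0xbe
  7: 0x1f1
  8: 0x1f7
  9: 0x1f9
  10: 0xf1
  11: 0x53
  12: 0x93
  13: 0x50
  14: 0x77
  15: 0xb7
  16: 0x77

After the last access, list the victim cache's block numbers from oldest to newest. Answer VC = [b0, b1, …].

0: 0xb8 (blk 23, set 7) → MISS  vc=[]
1: 0xb8 (blk 23, set 7) → L1-HIT  vc=[]
2: 0x1f5 (blk 62, set 6) → MISS  vc=[]
3: 0xbe (blk 23, set 7) → L1-HIT  vc=[]
4: 0xbe (blk 23, set 7) → L1-HIT  vc=[]
5: 0xbd (blk 23, set 7) → L1-HIT  vc=[]
6: 0xbe (blk 23, set 7) → L1-HIT  vc=[]
7: 0x1f1 (blk 62, set 6) → L1-HIT  vc=[]
8: 0x1f7 (blk 62, set 6) → L1-HIT  vc=[]
9: 0x1f9 (blk 63, set 7) → MISS  vc=[23]
10: 0xf1 (blk 30, set 6) → MISS  vc=[23, 62]
11: 0x53 (blk 10, set 2) → MISS  vc=[23, 62]
12: 0x93 (blk 18, set 2) → MISS  vc=[23, 62, 10]
13: 0x50 (blk 10, set 2) → VC-HIT  vc=[23, 62, 18]
14: 0x77 (blk 14, set 6) → MISS  vc=[23, 62, 18, 30]
15: 0xb7 (blk 22, set 6) → MISS  vc=[62, 18, 30, 14]
16: 0x77 (blk 14, set 6) → VC-HIT  vc=[62, 18, 30, 22]

VC = [62, 18, 30, 22]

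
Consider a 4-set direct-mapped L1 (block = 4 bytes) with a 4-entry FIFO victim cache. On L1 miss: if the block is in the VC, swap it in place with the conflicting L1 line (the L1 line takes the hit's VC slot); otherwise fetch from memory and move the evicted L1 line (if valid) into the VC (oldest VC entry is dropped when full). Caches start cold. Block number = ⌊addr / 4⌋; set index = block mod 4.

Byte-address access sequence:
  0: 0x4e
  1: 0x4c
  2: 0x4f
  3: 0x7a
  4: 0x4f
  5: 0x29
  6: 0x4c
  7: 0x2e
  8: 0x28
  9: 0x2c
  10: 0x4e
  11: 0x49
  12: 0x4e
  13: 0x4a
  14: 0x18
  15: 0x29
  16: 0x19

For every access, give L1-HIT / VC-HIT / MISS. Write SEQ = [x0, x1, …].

SEQ = [MISS, L1-HIT, L1-HIT, MISS, L1-HIT, MISS, L1-HIT, MISS, L1-HIT, L1-HIT, VC-HIT, MISS, L1-HIT, L1-HIT, MISS, VC-HIT, VC-HIT]

  [0] addr=0x4e blk=19 s=3: MISS | VC []
  [1] addr=0x4c blk=19 s=3: L1-HIT | VC []
  [2] addr=0x4f blk=19 s=3: L1-HIT | VC []
  [3] addr=0x7a blk=30 s=2: MISS | VC []
  [4] addr=0x4f blk=19 s=3: L1-HIT | VC []
  [5] addr=0x29 blk=10 s=2: MISS | VC [30]
  [6] addr=0x4c blk=19 s=3: L1-HIT | VC [30]
  [7] addr=0x2e blk=11 s=3: MISS | VC [30, 19]
  [8] addr=0x28 blk=10 s=2: L1-HIT | VC [30, 19]
  [9] addr=0x2c blk=11 s=3: L1-HIT | VC [30, 19]
  [10] addr=0x4e blk=19 s=3: VC-HIT | VC [30, 11]
  [11] addr=0x49 blk=18 s=2: MISS | VC [30, 11, 10]
  [12] addr=0x4e blk=19 s=3: L1-HIT | VC [30, 11, 10]
  [13] addr=0x4a blk=18 s=2: L1-HIT | VC [30, 11, 10]
  [14] addr=0x18 blk=6 s=2: MISS | VC [30, 11, 10, 18]
  [15] addr=0x29 blk=10 s=2: VC-HIT | VC [30, 11, 6, 18]
  [16] addr=0x19 blk=6 s=2: VC-HIT | VC [30, 11, 10, 18]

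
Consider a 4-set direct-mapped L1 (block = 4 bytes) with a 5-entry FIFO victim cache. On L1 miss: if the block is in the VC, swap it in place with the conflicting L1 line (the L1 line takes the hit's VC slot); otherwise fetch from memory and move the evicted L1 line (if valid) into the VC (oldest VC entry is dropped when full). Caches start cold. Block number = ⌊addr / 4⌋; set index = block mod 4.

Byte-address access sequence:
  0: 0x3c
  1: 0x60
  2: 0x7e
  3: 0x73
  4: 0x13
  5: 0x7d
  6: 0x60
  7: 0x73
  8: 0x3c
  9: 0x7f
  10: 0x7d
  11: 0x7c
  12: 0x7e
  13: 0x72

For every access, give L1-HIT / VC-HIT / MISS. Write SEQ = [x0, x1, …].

SEQ = [MISS, MISS, MISS, MISS, MISS, L1-HIT, VC-HIT, VC-HIT, VC-HIT, VC-HIT, L1-HIT, L1-HIT, L1-HIT, L1-HIT]

0: 0x3c (blk 15, set 3) → MISS  vc=[]
1: 0x60 (blk 24, set 0) → MISS  vc=[]
2: 0x7e (blk 31, set 3) → MISS  vc=[15]
3: 0x73 (blk 28, set 0) → MISS  vc=[15, 24]
4: 0x13 (blk 4, set 0) → MISS  vc=[15, 24, 28]
5: 0x7d (blk 31, set 3) → L1-HIT  vc=[15, 24, 28]
6: 0x60 (blk 24, set 0) → VC-HIT  vc=[15, 4, 28]
7: 0x73 (blk 28, set 0) → VC-HIT  vc=[15, 4, 24]
8: 0x3c (blk 15, set 3) → VC-HIT  vc=[31, 4, 24]
9: 0x7f (blk 31, set 3) → VC-HIT  vc=[15, 4, 24]
10: 0x7d (blk 31, set 3) → L1-HIT  vc=[15, 4, 24]
11: 0x7c (blk 31, set 3) → L1-HIT  vc=[15, 4, 24]
12: 0x7e (blk 31, set 3) → L1-HIT  vc=[15, 4, 24]
13: 0x72 (blk 28, set 0) → L1-HIT  vc=[15, 4, 24]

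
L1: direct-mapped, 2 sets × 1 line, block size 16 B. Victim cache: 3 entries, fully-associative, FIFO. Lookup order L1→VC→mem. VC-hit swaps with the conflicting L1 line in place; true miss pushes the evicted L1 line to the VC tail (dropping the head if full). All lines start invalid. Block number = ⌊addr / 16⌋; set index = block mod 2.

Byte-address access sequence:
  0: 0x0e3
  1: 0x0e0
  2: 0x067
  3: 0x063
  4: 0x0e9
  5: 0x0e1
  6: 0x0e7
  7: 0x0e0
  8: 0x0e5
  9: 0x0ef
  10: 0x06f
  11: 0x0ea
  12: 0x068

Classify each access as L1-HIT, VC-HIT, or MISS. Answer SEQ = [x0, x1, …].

  [0] addr=0xe3 blk=14 s=0: MISS | VC []
  [1] addr=0xe0 blk=14 s=0: L1-HIT | VC []
  [2] addr=0x67 blk=6 s=0: MISS | VC [14]
  [3] addr=0x63 blk=6 s=0: L1-HIT | VC [14]
  [4] addr=0xe9 blk=14 s=0: VC-HIT | VC [6]
  [5] addr=0xe1 blk=14 s=0: L1-HIT | VC [6]
  [6] addr=0xe7 blk=14 s=0: L1-HIT | VC [6]
  [7] addr=0xe0 blk=14 s=0: L1-HIT | VC [6]
  [8] addr=0xe5 blk=14 s=0: L1-HIT | VC [6]
  [9] addr=0xef blk=14 s=0: L1-HIT | VC [6]
  [10] addr=0x6f blk=6 s=0: VC-HIT | VC [14]
  [11] addr=0xea blk=14 s=0: VC-HIT | VC [6]
  [12] addr=0x68 blk=6 s=0: VC-HIT | VC [14]

SEQ = [MISS, L1-HIT, MISS, L1-HIT, VC-HIT, L1-HIT, L1-HIT, L1-HIT, L1-HIT, L1-HIT, VC-HIT, VC-HIT, VC-HIT]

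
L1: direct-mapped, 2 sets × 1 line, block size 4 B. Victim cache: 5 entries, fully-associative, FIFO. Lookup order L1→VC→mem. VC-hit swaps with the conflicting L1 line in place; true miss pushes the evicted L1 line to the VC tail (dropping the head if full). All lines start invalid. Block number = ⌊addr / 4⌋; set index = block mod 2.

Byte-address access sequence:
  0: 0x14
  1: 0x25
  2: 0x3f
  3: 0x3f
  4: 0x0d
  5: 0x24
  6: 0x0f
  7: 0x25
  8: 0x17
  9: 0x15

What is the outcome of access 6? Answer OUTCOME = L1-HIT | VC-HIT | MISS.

OUTCOME = VC-HIT

#0 0x14→b5/s1 MISS; vc=[]
#1 0x25→b9/s1 MISS; vc=[5]
#2 0x3f→b15/s1 MISS; vc=[5,9]
#3 0x3f→b15/s1 L1-HIT; vc=[5,9]
#4 0xd→b3/s1 MISS; vc=[5,9,15]
#5 0x24→b9/s1 VC-HIT; vc=[5,3,15]
#6 0xf→b3/s1 VC-HIT; vc=[5,9,15]
#7 0x25→b9/s1 VC-HIT; vc=[5,3,15]
#8 0x17→b5/s1 VC-HIT; vc=[9,3,15]
#9 0x15→b5/s1 L1-HIT; vc=[9,3,15]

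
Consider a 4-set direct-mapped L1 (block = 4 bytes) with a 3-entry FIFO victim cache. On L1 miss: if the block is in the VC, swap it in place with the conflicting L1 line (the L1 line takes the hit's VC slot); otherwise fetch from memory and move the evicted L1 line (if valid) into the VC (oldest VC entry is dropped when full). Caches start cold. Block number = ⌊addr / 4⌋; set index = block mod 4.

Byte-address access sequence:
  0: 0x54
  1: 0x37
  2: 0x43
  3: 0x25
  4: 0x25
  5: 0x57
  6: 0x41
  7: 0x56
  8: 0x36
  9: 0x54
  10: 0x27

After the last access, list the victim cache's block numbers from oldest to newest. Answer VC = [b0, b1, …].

0: 0x54 (blk 21, set 1) → MISS  vc=[]
1: 0x37 (blk 13, set 1) → MISS  vc=[21]
2: 0x43 (blk 16, set 0) → MISS  vc=[21]
3: 0x25 (blk 9, set 1) → MISS  vc=[21, 13]
4: 0x25 (blk 9, set 1) → L1-HIT  vc=[21, 13]
5: 0x57 (blk 21, set 1) → VC-HIT  vc=[9, 13]
6: 0x41 (blk 16, set 0) → L1-HIT  vc=[9, 13]
7: 0x56 (blk 21, set 1) → L1-HIT  vc=[9, 13]
8: 0x36 (blk 13, set 1) → VC-HIT  vc=[9, 21]
9: 0x54 (blk 21, set 1) → VC-HIT  vc=[9, 13]
10: 0x27 (blk 9, set 1) → VC-HIT  vc=[21, 13]

VC = [21, 13]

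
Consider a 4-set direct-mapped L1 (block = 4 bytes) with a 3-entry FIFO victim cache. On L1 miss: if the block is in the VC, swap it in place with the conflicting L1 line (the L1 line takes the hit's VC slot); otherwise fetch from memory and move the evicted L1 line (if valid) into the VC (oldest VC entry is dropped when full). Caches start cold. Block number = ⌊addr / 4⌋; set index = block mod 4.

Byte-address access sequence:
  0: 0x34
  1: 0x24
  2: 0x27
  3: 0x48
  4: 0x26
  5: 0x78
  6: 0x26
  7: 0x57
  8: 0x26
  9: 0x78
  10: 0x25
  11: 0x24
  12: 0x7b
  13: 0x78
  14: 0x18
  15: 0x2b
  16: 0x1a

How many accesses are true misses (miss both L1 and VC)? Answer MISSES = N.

0: 0x34 (blk 13, set 1) → MISS  vc=[]
1: 0x24 (blk 9, set 1) → MISS  vc=[13]
2: 0x27 (blk 9, set 1) → L1-HIT  vc=[13]
3: 0x48 (blk 18, set 2) → MISS  vc=[13]
4: 0x26 (blk 9, set 1) → L1-HIT  vc=[13]
5: 0x78 (blk 30, set 2) → MISS  vc=[13, 18]
6: 0x26 (blk 9, set 1) → L1-HIT  vc=[13, 18]
7: 0x57 (blk 21, set 1) → MISS  vc=[13, 18, 9]
8: 0x26 (blk 9, set 1) → VC-HIT  vc=[13, 18, 21]
9: 0x78 (blk 30, set 2) → L1-HIT  vc=[13, 18, 21]
10: 0x25 (blk 9, set 1) → L1-HIT  vc=[13, 18, 21]
11: 0x24 (blk 9, set 1) → L1-HIT  vc=[13, 18, 21]
12: 0x7b (blk 30, set 2) → L1-HIT  vc=[13, 18, 21]
13: 0x78 (blk 30, set 2) → L1-HIT  vc=[13, 18, 21]
14: 0x18 (blk 6, set 2) → MISS  vc=[18, 21, 30]
15: 0x2b (blk 10, set 2) → MISS  vc=[21, 30, 6]
16: 0x1a (blk 6, set 2) → VC-HIT  vc=[21, 30, 10]

MISSES = 7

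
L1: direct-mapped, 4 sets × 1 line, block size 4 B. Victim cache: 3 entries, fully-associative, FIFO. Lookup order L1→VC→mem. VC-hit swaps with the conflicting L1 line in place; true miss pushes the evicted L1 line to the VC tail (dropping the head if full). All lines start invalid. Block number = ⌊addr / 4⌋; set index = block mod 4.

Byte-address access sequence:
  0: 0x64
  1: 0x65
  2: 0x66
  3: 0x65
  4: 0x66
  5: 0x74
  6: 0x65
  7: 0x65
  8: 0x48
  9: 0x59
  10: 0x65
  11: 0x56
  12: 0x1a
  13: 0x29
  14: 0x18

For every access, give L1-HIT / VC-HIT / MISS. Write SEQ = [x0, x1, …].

  [0] addr=0x64 blk=25 s=1: MISS | VC []
  [1] addr=0x65 blk=25 s=1: L1-HIT | VC []
  [2] addr=0x66 blk=25 s=1: L1-HIT | VC []
  [3] addr=0x65 blk=25 s=1: L1-HIT | VC []
  [4] addr=0x66 blk=25 s=1: L1-HIT | VC []
  [5] addr=0x74 blk=29 s=1: MISS | VC [25]
  [6] addr=0x65 blk=25 s=1: VC-HIT | VC [29]
  [7] addr=0x65 blk=25 s=1: L1-HIT | VC [29]
  [8] addr=0x48 blk=18 s=2: MISS | VC [29]
  [9] addr=0x59 blk=22 s=2: MISS | VC [29, 18]
  [10] addr=0x65 blk=25 s=1: L1-HIT | VC [29, 18]
  [11] addr=0x56 blk=21 s=1: MISS | VC [29, 18, 25]
  [12] addr=0x1a blk=6 s=2: MISS | VC [18, 25, 22]
  [13] addr=0x29 blk=10 s=2: MISS | VC [25, 22, 6]
  [14] addr=0x18 blk=6 s=2: VC-HIT | VC [25, 22, 10]

SEQ = [MISS, L1-HIT, L1-HIT, L1-HIT, L1-HIT, MISS, VC-HIT, L1-HIT, MISS, MISS, L1-HIT, MISS, MISS, MISS, VC-HIT]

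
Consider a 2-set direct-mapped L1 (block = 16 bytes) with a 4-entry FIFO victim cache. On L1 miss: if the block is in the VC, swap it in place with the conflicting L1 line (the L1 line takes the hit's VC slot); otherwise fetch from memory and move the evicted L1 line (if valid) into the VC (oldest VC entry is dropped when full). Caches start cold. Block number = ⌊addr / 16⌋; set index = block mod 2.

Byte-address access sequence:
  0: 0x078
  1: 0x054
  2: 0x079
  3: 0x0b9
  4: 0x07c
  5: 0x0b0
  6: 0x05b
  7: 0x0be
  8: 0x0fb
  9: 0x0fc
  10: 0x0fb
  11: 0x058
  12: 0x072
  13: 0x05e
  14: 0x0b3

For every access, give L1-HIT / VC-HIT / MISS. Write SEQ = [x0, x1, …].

  [0] addr=0x78 blk=7 s=1: MISS | VC []
  [1] addr=0x54 blk=5 s=1: MISS | VC [7]
  [2] addr=0x79 blk=7 s=1: VC-HIT | VC [5]
  [3] addr=0xb9 blk=11 s=1: MISS | VC [5, 7]
  [4] addr=0x7c blk=7 s=1: VC-HIT | VC [5, 11]
  [5] addr=0xb0 blk=11 s=1: VC-HIT | VC [5, 7]
  [6] addr=0x5b blk=5 s=1: VC-HIT | VC [11, 7]
  [7] addr=0xbe blk=11 s=1: VC-HIT | VC [5, 7]
  [8] addr=0xfb blk=15 s=1: MISS | VC [5, 7, 11]
  [9] addr=0xfc blk=15 s=1: L1-HIT | VC [5, 7, 11]
  [10] addr=0xfb blk=15 s=1: L1-HIT | VC [5, 7, 11]
  [11] addr=0x58 blk=5 s=1: VC-HIT | VC [15, 7, 11]
  [12] addr=0x72 blk=7 s=1: VC-HIT | VC [15, 5, 11]
  [13] addr=0x5e blk=5 s=1: VC-HIT | VC [15, 7, 11]
  [14] addr=0xb3 blk=11 s=1: VC-HIT | VC [15, 7, 5]

SEQ = [MISS, MISS, VC-HIT, MISS, VC-HIT, VC-HIT, VC-HIT, VC-HIT, MISS, L1-HIT, L1-HIT, VC-HIT, VC-HIT, VC-HIT, VC-HIT]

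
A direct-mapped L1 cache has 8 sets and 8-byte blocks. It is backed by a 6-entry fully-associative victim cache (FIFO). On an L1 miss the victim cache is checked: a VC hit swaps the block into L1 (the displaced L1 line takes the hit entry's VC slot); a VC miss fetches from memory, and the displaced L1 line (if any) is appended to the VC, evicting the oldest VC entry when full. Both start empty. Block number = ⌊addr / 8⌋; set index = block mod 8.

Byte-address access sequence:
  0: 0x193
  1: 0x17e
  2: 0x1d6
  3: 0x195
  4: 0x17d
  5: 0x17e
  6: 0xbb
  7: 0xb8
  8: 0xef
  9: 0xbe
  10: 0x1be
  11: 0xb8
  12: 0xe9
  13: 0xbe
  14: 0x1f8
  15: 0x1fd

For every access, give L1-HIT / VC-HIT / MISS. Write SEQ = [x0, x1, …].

SEQ = [MISS, MISS, MISS, VC-HIT, L1-HIT, L1-HIT, MISS, L1-HIT, MISS, L1-HIT, MISS, VC-HIT, L1-HIT, L1-HIT, MISS, L1-HIT]

0: 0x193 (blk 50, set 2) → MISS  vc=[]
1: 0x17e (blk 47, set 7) → MISS  vc=[]
2: 0x1d6 (blk 58, set 2) → MISS  vc=[50]
3: 0x195 (blk 50, set 2) → VC-HIT  vc=[58]
4: 0x17d (blk 47, set 7) → L1-HIT  vc=[58]
5: 0x17e (blk 47, set 7) → L1-HIT  vc=[58]
6: 0xbb (blk 23, set 7) → MISS  vc=[58, 47]
7: 0xb8 (blk 23, set 7) → L1-HIT  vc=[58, 47]
8: 0xef (blk 29, set 5) → MISS  vc=[58, 47]
9: 0xbe (blk 23, set 7) → L1-HIT  vc=[58, 47]
10: 0x1be (blk 55, set 7) → MISS  vc=[58, 47, 23]
11: 0xb8 (blk 23, set 7) → VC-HIT  vc=[58, 47, 55]
12: 0xe9 (blk 29, set 5) → L1-HIT  vc=[58, 47, 55]
13: 0xbe (blk 23, set 7) → L1-HIT  vc=[58, 47, 55]
14: 0x1f8 (blk 63, set 7) → MISS  vc=[58, 47, 55, 23]
15: 0x1fd (blk 63, set 7) → L1-HIT  vc=[58, 47, 55, 23]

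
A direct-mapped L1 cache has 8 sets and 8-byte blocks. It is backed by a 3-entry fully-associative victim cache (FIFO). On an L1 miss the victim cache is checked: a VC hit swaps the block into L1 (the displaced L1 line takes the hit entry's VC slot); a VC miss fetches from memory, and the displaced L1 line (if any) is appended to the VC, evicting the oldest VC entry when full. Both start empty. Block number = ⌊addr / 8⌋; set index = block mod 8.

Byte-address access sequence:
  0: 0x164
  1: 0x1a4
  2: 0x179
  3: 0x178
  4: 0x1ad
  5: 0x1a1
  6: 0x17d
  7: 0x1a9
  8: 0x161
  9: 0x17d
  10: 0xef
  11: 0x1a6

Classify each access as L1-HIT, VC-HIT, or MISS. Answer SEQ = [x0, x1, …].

#0 0x164→b44/s4 MISS; vc=[]
#1 0x1a4→b52/s4 MISS; vc=[44]
#2 0x179→b47/s7 MISS; vc=[44]
#3 0x178→b47/s7 L1-HIT; vc=[44]
#4 0x1ad→b53/s5 MISS; vc=[44]
#5 0x1a1→b52/s4 L1-HIT; vc=[44]
#6 0x17d→b47/s7 L1-HIT; vc=[44]
#7 0x1a9→b53/s5 L1-HIT; vc=[44]
#8 0x161→b44/s4 VC-HIT; vc=[52]
#9 0x17d→b47/s7 L1-HIT; vc=[52]
#10 0xef→b29/s5 MISS; vc=[52,53]
#11 0x1a6→b52/s4 VC-HIT; vc=[44,53]

SEQ = [MISS, MISS, MISS, L1-HIT, MISS, L1-HIT, L1-HIT, L1-HIT, VC-HIT, L1-HIT, MISS, VC-HIT]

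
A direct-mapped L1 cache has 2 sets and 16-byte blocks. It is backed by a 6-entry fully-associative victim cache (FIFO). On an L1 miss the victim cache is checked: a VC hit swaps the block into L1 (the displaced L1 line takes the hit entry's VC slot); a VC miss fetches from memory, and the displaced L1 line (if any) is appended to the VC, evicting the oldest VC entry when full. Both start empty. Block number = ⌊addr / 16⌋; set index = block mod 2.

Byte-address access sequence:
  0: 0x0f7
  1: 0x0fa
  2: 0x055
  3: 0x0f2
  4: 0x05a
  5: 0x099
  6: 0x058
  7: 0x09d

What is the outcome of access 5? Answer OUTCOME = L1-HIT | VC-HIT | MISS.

OUTCOME = MISS

  [0] addr=0xf7 blk=15 s=1: MISS | VC []
  [1] addr=0xfa blk=15 s=1: L1-HIT | VC []
  [2] addr=0x55 blk=5 s=1: MISS | VC [15]
  [3] addr=0xf2 blk=15 s=1: VC-HIT | VC [5]
  [4] addr=0x5a blk=5 s=1: VC-HIT | VC [15]
  [5] addr=0x99 blk=9 s=1: MISS | VC [15, 5]
  [6] addr=0x58 blk=5 s=1: VC-HIT | VC [15, 9]
  [7] addr=0x9d blk=9 s=1: VC-HIT | VC [15, 5]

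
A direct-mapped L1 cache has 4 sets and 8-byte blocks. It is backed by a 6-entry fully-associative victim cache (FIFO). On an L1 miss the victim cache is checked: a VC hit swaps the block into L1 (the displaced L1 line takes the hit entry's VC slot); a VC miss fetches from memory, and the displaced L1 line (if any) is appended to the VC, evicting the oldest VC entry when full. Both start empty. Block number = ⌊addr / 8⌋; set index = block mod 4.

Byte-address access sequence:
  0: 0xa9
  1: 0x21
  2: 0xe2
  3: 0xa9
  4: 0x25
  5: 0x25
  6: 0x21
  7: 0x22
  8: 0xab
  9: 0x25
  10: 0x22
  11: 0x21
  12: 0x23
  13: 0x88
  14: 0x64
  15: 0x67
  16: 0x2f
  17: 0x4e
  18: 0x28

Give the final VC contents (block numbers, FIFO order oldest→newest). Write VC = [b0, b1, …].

0: 0xa9 (blk 21, set 1) → MISS  vc=[]
1: 0x21 (blk 4, set 0) → MISS  vc=[]
2: 0xe2 (blk 28, set 0) → MISS  vc=[4]
3: 0xa9 (blk 21, set 1) → L1-HIT  vc=[4]
4: 0x25 (blk 4, set 0) → VC-HIT  vc=[28]
5: 0x25 (blk 4, set 0) → L1-HIT  vc=[28]
6: 0x21 (blk 4, set 0) → L1-HIT  vc=[28]
7: 0x22 (blk 4, set 0) → L1-HIT  vc=[28]
8: 0xab (blk 21, set 1) → L1-HIT  vc=[28]
9: 0x25 (blk 4, set 0) → L1-HIT  vc=[28]
10: 0x22 (blk 4, set 0) → L1-HIT  vc=[28]
11: 0x21 (blk 4, set 0) → L1-HIT  vc=[28]
12: 0x23 (blk 4, set 0) → L1-HIT  vc=[28]
13: 0x88 (blk 17, set 1) → MISS  vc=[28, 21]
14: 0x64 (blk 12, set 0) → MISS  vc=[28, 21, 4]
15: 0x67 (blk 12, set 0) → L1-HIT  vc=[28, 21, 4]
16: 0x2f (blk 5, set 1) → MISS  vc=[28, 21, 4, 17]
17: 0x4e (blk 9, set 1) → MISS  vc=[28, 21, 4, 17, 5]
18: 0x28 (blk 5, set 1) → VC-HIT  vc=[28, 21, 4, 17, 9]

VC = [28, 21, 4, 17, 9]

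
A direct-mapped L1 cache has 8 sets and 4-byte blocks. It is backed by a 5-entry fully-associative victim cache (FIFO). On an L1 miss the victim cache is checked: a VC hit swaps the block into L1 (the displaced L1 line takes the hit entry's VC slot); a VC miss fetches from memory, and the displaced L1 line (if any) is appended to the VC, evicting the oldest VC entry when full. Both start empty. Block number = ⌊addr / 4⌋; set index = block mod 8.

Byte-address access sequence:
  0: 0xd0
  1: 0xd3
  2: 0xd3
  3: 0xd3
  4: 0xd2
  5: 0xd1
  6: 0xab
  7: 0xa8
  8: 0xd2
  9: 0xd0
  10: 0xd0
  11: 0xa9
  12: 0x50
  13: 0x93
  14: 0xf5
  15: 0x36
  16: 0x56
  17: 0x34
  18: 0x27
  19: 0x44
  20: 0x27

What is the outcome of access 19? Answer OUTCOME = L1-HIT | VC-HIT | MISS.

OUTCOME = MISS

0: 0xd0 (blk 52, set 4) → MISS  vc=[]
1: 0xd3 (blk 52, set 4) → L1-HIT  vc=[]
2: 0xd3 (blk 52, set 4) → L1-HIT  vc=[]
3: 0xd3 (blk 52, set 4) → L1-HIT  vc=[]
4: 0xd2 (blk 52, set 4) → L1-HIT  vc=[]
5: 0xd1 (blk 52, set 4) → L1-HIT  vc=[]
6: 0xab (blk 42, set 2) → MISS  vc=[]
7: 0xa8 (blk 42, set 2) → L1-HIT  vc=[]
8: 0xd2 (blk 52, set 4) → L1-HIT  vc=[]
9: 0xd0 (blk 52, set 4) → L1-HIT  vc=[]
10: 0xd0 (blk 52, set 4) → L1-HIT  vc=[]
11: 0xa9 (blk 42, set 2) → L1-HIT  vc=[]
12: 0x50 (blk 20, set 4) → MISS  vc=[52]
13: 0x93 (blk 36, set 4) → MISS  vc=[52, 20]
14: 0xf5 (blk 61, set 5) → MISS  vc=[52, 20]
15: 0x36 (blk 13, set 5) → MISS  vc=[52, 20, 61]
16: 0x56 (blk 21, set 5) → MISS  vc=[52, 20, 61, 13]
17: 0x34 (blk 13, set 5) → VC-HIT  vc=[52, 20, 61, 21]
18: 0x27 (blk 9, set 1) → MISS  vc=[52, 20, 61, 21]
19: 0x44 (blk 17, set 1) → MISS  vc=[52, 20, 61, 21, 9]
20: 0x27 (blk 9, set 1) → VC-HIT  vc=[52, 20, 61, 21, 17]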